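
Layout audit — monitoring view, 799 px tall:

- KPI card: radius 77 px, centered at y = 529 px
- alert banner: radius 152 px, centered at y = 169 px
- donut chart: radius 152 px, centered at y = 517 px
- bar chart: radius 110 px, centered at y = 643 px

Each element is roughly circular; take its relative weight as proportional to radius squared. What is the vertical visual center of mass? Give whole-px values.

y ≈ 417

r² weights: KPI card 77² = 5929, alert banner 152² = 23104, donut chart 152² = 23104, bar chart 110² = 12100. Total = 64237.
y-moment: 5929·529 + 23104·169 + 23104·517 + 12100·643 = 26766085; centroid 26766085/64237 ≈ 416.68.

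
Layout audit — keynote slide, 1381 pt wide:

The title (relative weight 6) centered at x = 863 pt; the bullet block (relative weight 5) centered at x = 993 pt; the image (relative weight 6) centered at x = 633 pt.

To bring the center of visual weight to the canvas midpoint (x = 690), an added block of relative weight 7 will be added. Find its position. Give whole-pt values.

x ≈ 374

After adding the added block, total weight = 6 + 5 + 6 + 7 = 24.
x: target moment 24×690 = 16560; current 6·863 + 5·993 + 6·633 = 13941; the added block supplies 2619, so x = 2619/7 ≈ 374.14.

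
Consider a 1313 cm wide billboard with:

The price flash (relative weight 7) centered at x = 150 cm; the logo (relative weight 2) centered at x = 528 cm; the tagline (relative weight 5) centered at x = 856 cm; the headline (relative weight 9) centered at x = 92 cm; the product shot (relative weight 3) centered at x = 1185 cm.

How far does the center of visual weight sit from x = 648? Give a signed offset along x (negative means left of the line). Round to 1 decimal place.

Weights sum to 7 + 2 + 5 + 9 + 3 = 26.
x-moment: 7·150 + 2·528 + 5·856 + 9·92 + 3·1185 = 10769; centroid 10769/26 ≈ 414.19.
Against x = 648, that's 414.19 − 648 = -233.81.

≈ -233.8 cm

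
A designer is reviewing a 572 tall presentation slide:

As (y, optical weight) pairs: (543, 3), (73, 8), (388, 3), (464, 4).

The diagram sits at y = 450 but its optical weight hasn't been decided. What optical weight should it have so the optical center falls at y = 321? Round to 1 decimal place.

Fixed elements: Σw = 3 + 8 + 3 + 4 = 18, Σw·y = 3·543 + 8·73 + 3·388 + 4·464 = 5233.
Balance at y = 321 requires (5233 + w·450) / (18 + w) = 321.
Solving: w = (321·18 − 5233) / (450 − 321) = 545 / 129 ≈ 4.22.

w ≈ 4.2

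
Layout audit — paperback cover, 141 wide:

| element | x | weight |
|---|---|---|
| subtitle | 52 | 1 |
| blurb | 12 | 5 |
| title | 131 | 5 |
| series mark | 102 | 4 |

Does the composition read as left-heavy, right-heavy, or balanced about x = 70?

Total weight = 1 + 5 + 5 + 4 = 15.
x: (1·52 + 5·12 + 5·131 + 4·102) / 15 = 1175 / 15 ≈ 78.33
78.3 vs midline 70 → right-heavy.

right-heavy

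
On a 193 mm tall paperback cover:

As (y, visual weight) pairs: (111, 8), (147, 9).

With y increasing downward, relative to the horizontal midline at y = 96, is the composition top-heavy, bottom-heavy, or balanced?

Weights sum to 8 + 9 = 17.
Σw·y = 8·111 + 9·147 = 2211, so ȳ = 2211/17 ≈ 130.06.
130.1 vs midline 96 → bottom-heavy.

bottom-heavy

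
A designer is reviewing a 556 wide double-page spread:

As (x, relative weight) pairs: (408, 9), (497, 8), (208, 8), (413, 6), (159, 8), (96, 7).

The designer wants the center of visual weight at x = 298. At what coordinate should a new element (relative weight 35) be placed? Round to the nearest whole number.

After adding the new element, total weight = 9 + 8 + 8 + 6 + 8 + 7 + 35 = 81.
x: target moment 81×298 = 24138; current 9·408 + 8·497 + 8·208 + 6·413 + 8·159 + 7·96 = 13734; the new element supplies 10404, so x = 10404/35 ≈ 297.26.

x ≈ 297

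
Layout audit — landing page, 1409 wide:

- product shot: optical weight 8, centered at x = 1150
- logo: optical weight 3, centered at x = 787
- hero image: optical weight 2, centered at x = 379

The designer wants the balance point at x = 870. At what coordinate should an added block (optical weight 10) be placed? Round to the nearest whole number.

With the added block, Σw becomes 8 + 3 + 2 + 10 = 23.
x: need Σw·x = 23·870 = 20010. Existing = 8·1150 + 3·787 + 2·379 = 12319. Remainder 7691 / 10 ≈ 769.10.

x ≈ 769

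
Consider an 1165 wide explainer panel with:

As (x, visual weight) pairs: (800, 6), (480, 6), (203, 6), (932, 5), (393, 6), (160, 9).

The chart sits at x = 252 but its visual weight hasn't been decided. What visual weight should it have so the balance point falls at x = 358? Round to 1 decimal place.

w ≈ 35.4

Known weights sum to 6 + 6 + 6 + 5 + 6 + 9 = 38; their moment is 6·800 + 6·480 + 6·203 + 5·932 + 6·393 + 9·160 = 17356.
For the centroid to hit 358: (17356 + w·252) / (38 + w) = 358.
Solving: w = (358·38 − 17356) / (252 − 358) = -3752 / -106 ≈ 35.40.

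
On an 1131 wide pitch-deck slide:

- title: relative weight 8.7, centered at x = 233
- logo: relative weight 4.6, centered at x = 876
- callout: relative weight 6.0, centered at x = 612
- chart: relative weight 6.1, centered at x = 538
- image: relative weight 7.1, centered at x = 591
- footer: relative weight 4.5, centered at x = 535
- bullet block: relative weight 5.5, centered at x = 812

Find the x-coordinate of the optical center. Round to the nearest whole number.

x ≈ 567

Total weight = 8.7 + 4.6 + 6.0 + 6.1 + 7.1 + 4.5 + 5.5 = 42.5.
Σw·x = 8.7·233 + 4.6·876 + 6.0·612 + 6.1·538 + 7.1·591 + 4.5·535 + 5.5·812 = 24080.1, so x̄ = 24080.1/42.5 ≈ 566.59.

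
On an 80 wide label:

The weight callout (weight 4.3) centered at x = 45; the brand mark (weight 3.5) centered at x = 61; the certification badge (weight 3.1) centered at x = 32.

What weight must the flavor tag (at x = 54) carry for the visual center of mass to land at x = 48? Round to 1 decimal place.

Fixed elements: Σw = 4.3 + 3.5 + 3.1 = 10.9, Σw·x = 4.3·45 + 3.5·61 + 3.1·32 = 506.2.
Set Σw·x/Σw = 48: (506.2 + 54w) = 48·(10.9 + w).
Rearranging, w·(54 − 48) = 48·10.9 − 506.2 = 17.0, so w ≈ 17.0/6 = 2.83.

w ≈ 2.8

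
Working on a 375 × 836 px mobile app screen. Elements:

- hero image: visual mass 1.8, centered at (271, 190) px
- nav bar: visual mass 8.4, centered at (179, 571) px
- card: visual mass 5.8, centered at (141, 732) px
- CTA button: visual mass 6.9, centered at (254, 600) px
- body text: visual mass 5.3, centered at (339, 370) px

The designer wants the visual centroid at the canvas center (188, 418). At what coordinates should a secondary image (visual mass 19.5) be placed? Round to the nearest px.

With the secondary image, Σw becomes 1.8 + 8.4 + 5.8 + 6.9 + 5.3 + 19.5 = 47.7.
Along x: (6358.5 + 19.5·x) / 47.7 = 188 (existing moment 1.8·271 + 8.4·179 + 5.8·141 + 6.9·254 + 5.3·339 = 6358.5) ⇒ x = (8967.6 − 6358.5) / 19.5 ≈ 133.80.
Along y: (15485.0 + 19.5·y) / 47.7 = 418 (existing moment 1.8·190 + 8.4·571 + 5.8·732 + 6.9·600 + 5.3·370 = 15485.0) ⇒ y = (19938.6 − 15485.0) / 19.5 ≈ 228.39.

(134, 228)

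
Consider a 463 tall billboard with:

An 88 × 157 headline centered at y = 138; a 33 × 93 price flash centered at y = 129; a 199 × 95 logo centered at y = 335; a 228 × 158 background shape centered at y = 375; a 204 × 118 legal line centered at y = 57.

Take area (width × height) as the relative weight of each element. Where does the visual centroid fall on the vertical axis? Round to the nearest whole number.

Areas → weights: headline 88·157 = 13816, price flash 33·93 = 3069, logo 199·95 = 18905, background shape 228·158 = 36024, legal line 204·118 = 24072; Σw = 95886.
y: (13816·138 + 3069·129 + 18905·335 + 36024·375 + 24072·57) / 95886 = 23516788 / 95886 ≈ 245.26

y ≈ 245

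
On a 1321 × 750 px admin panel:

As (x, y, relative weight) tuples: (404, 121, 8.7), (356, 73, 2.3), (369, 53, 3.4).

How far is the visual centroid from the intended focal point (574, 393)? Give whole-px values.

Σw = 8.7 + 2.3 + 3.4 = 14.4.
x: (8.7·404 + 2.3·356 + 3.4·369) / 14.4 = 5588.2 / 14.4 ≈ 388.07
y: (8.7·121 + 2.3·73 + 3.4·53) / 14.4 = 1400.8 / 14.4 ≈ 97.28
From (574, 393): dx = -185.93, dy = -295.72, so the distance is √(dx²+dy²) ≈ 349.32.

≈ 349 px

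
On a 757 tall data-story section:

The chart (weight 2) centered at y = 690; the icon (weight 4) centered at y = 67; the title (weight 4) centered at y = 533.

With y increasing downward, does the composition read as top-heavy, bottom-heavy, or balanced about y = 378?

balanced

Total weight = 2 + 4 + 4 = 10.
y: (2·690 + 4·67 + 4·533) / 10 = 3780 / 10 ≈ 378.00
The centroid 378.00 matches the midline at 378, so the layout is balanced.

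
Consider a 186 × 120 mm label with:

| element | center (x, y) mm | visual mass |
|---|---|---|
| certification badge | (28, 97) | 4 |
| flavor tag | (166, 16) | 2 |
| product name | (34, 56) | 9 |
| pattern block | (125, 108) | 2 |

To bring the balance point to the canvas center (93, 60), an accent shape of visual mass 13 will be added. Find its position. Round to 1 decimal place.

(137.7, 50.8)

After adding the accent shape, total weight = 4 + 2 + 9 + 2 + 13 = 30.
x: need Σw·x = 30·93 = 2790. Existing = 4·28 + 2·166 + 9·34 + 2·125 = 1000. Remainder 1790 / 13 ≈ 137.69.
y: need Σw·y = 30·60 = 1800. Existing = 4·97 + 2·16 + 9·56 + 2·108 = 1140. Remainder 660 / 13 ≈ 50.77.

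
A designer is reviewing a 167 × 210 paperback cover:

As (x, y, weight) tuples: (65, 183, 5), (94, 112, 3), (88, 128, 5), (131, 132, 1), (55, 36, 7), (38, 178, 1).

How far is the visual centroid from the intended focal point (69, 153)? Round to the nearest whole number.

≈ 42

Weights sum to 5 + 3 + 5 + 1 + 7 + 1 = 22.
x-moment: 5·65 + 3·94 + 5·88 + 1·131 + 7·55 + 1·38 = 1601; centroid 1601/22 ≈ 72.77.
y-moment: 5·183 + 3·112 + 5·128 + 1·132 + 7·36 + 1·178 = 2453; centroid 2453/22 ≈ 111.50.
From (69, 153): dx = 3.77, dy = -41.50, so the distance is √(dx²+dy²) ≈ 41.67.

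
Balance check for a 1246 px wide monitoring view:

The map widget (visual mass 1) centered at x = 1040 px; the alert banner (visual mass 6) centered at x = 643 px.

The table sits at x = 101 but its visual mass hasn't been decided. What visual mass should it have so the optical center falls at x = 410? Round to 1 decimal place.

w ≈ 6.6

Fixed elements: Σw = 1 + 6 = 7, Σw·x = 1·1040 + 6·643 = 4898.
Balance at x = 410 requires (4898 + w·101) / (7 + w) = 410.
Rearranging, w·(101 − 410) = 410·7 − 4898 = -2028, so w ≈ -2028/-309 = 6.56.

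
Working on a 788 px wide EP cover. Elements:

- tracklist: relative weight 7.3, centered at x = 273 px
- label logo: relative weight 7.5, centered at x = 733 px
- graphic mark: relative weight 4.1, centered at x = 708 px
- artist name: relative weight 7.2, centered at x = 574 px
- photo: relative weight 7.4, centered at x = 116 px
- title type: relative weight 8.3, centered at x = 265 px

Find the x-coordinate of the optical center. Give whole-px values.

Total weight = 7.3 + 7.5 + 4.1 + 7.2 + 7.4 + 8.3 = 41.8.
Σw·x = 7.3·273 + 7.5·733 + 4.1·708 + 7.2·574 + 7.4·116 + 8.3·265 = 17583.9, so x̄ = 17583.9/41.8 ≈ 420.67.

x ≈ 421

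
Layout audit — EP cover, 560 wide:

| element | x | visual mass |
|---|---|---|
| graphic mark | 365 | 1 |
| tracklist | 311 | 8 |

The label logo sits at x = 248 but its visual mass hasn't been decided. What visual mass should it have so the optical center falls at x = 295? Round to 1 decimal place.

Fixed elements: Σw = 1 + 8 = 9, Σw·x = 1·365 + 8·311 = 2853.
Set Σw·x/Σw = 295: (2853 + 248w) = 295·(9 + w).
So w = (295·9 − 2853)/(248 − 295) = -198/-47 ≈ 4.21.

w ≈ 4.2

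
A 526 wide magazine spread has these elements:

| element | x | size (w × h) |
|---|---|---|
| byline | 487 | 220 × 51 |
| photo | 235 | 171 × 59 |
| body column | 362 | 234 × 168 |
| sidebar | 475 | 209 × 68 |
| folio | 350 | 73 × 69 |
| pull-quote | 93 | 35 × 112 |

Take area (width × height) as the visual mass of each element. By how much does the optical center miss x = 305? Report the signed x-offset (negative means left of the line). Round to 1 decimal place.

Taking area as weight: byline 220·51 = 11220, photo 171·59 = 10089, body column 234·168 = 39312, sidebar 209·68 = 14212, folio 73·69 = 5037, pull-quote 35·112 = 3920. Sum 83790.
x: (11220·487 + 10089·235 + 39312·362 + 14212·475 + 5037·350 + 3920·93) / 83790 = 30944209 / 83790 ≈ 369.31
Against x = 305, that's 369.31 − 305 = 64.31.

≈ 64.3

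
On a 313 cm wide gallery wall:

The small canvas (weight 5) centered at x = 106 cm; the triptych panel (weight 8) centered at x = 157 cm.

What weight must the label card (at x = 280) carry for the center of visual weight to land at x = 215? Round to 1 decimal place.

Existing Σw = 13 (5 + 8); existing moment 5·106 + 8·157 = 1786.
Balance at x = 215 requires (1786 + w·280) / (13 + w) = 215.
Solving: w = (215·13 − 1786) / (280 − 215) = 1009 / 65 ≈ 15.52.

w ≈ 15.5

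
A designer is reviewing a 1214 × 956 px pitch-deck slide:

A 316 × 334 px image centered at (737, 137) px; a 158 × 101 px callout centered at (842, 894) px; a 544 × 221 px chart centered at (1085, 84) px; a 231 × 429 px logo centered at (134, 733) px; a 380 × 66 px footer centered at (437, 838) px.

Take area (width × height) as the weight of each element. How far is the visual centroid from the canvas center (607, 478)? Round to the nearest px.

Taking area as weight: image 316·334 = 105544, callout 158·101 = 15958, chart 544·221 = 120224, logo 231·429 = 99099, footer 380·66 = 25080. Sum 365905.
x: (105544·737 + 15958·842 + 120224·1085 + 99099·134 + 25080·437) / 365905 = 245904830 / 365905 ≈ 672.05
y: (105544·137 + 15958·894 + 120224·84 + 99099·733 + 25080·838) / 365905 = 132481403 / 365905 ≈ 362.07
Relative to (607, 478): Δ = (65.05, -115.93); |Δ| = √(65.05² + -115.93²) ≈ 132.94.

≈ 133 px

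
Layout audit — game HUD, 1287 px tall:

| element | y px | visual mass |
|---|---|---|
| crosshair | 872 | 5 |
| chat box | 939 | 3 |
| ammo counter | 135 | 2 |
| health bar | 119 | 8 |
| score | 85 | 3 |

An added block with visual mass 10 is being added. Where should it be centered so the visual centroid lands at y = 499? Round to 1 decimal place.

y ≈ 681.5

New total weight: (5 + 3 + 2 + 8 + 3) + 10 = 31.
y: target moment 31×499 = 15469; current 5·872 + 3·939 + 2·135 + 8·119 + 3·85 = 8654; the added block supplies 6815, so y = 6815/10 ≈ 681.50.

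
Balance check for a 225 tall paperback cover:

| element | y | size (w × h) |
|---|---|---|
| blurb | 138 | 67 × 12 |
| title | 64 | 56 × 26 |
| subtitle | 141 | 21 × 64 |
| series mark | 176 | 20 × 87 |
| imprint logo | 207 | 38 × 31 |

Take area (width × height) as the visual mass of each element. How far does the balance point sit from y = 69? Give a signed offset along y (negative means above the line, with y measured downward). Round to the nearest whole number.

Areas: blurb 67·12 = 804, title 56·26 = 1456, subtitle 21·64 = 1344, series mark 20·87 = 1740, imprint logo 38·31 = 1178. Total weight = 6522.
Σw·y = 804·138 + 1456·64 + 1344·141 + 1740·176 + 1178·207 = 943726, so ȳ = 943726/6522 ≈ 144.70.
Offset from y = 69: 144.70 − 69 ≈ 75.70.

≈ 76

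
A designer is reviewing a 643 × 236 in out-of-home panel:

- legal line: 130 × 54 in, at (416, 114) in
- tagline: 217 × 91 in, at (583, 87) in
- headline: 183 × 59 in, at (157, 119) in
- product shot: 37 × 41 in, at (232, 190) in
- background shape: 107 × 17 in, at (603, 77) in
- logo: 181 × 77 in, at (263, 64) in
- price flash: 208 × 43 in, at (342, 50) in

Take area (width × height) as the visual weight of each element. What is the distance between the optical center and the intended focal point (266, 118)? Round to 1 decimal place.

Areas: legal line 130·54 = 7020, tagline 217·91 = 19747, headline 183·59 = 10797, product shot 37·41 = 1517, background shape 107·17 = 1819, logo 181·77 = 13937, price flash 208·43 = 8944. Total weight = 63781.
x: (7020·416 + 19747·583 + 10797·157 + 1517·232 + 1819·603 + 13937·263 + 8944·342) / 63781 = 24301030 / 63781 ≈ 381.01
y: (7020·114 + 19747·87 + 10797·119 + 1517·190 + 1819·77 + 13937·64 + 8944·50) / 63781 = 5570573 / 63781 ≈ 87.34
Offset from (266, 118): Δx ≈ 115.01, Δy ≈ -30.66; distance = √(Δx² + Δy²) ≈ 119.02.

≈ 119.0 in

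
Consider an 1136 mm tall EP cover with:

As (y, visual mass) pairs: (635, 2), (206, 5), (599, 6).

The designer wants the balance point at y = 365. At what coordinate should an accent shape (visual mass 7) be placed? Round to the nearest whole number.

y ≈ 201

After adding the accent shape, total weight = 2 + 5 + 6 + 7 = 20.
Along y: (5894 + 7·y) / 20 = 365 (existing moment 2·635 + 5·206 + 6·599 = 5894) ⇒ y = (7300 − 5894) / 7 ≈ 200.86.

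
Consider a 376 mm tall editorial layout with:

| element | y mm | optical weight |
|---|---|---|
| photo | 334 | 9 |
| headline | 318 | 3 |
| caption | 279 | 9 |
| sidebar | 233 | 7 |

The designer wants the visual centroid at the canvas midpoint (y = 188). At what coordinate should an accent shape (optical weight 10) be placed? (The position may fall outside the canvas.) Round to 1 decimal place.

y ≈ -95.8

With the accent shape, Σw becomes 9 + 3 + 9 + 7 + 10 = 38.
y: target moment 38×188 = 7144; current 9·334 + 3·318 + 9·279 + 7·233 = 8102; the accent shape supplies -958, so y = -958/10 ≈ -95.80.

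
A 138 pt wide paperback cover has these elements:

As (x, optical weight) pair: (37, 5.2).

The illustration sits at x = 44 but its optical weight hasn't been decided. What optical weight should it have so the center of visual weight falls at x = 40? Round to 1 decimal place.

The single fixed element contributes weight 5.2, moment 5.2·37 = 192.4.
Set Σw·x/Σw = 40: (192.4 + 44w) = 40·(5.2 + w).
Solving: w = (40·5.2 − 192.4) / (44 − 40) = 15.6 / 4 ≈ 3.90.

w ≈ 3.9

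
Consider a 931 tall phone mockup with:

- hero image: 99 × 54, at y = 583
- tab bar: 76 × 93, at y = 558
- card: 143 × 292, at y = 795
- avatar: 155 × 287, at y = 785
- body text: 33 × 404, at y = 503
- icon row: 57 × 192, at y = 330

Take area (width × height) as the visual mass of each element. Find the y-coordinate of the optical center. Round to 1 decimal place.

Areas → weights: hero image 99·54 = 5346, tab bar 76·93 = 7068, card 143·292 = 41756, avatar 155·287 = 44485, body text 33·404 = 13332, icon row 57·192 = 10944; Σw = 122931.
y: moment 85494923 / weight 122931 ≈ 695.47

y ≈ 695.5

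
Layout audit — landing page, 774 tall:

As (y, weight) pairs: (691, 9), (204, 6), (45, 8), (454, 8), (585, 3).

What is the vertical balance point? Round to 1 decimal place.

y ≈ 387.9

Weights sum to 9 + 6 + 8 + 8 + 3 = 34.
y-moment: 9·691 + 6·204 + 8·45 + 8·454 + 3·585 = 13190; centroid 13190/34 ≈ 387.94.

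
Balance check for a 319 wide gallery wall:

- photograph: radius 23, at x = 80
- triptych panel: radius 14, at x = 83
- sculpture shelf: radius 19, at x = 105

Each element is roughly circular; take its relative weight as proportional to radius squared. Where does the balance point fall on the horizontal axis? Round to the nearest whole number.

Weights ∝ r²: photograph 23² = 529, triptych panel 14² = 196, sculpture shelf 19² = 361; Σw = 1086.
x-moment: 529·80 + 196·83 + 361·105 = 96493; centroid 96493/1086 ≈ 88.85.

x ≈ 89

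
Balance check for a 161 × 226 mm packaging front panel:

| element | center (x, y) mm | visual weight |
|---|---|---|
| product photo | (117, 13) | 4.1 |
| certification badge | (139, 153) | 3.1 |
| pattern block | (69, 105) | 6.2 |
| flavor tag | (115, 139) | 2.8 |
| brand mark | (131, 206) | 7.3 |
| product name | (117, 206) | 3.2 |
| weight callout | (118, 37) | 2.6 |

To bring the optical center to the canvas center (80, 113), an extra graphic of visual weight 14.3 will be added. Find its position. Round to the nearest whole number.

With the extra graphic, Σw becomes 4.1 + 3.1 + 6.2 + 2.8 + 7.3 + 3.2 + 2.6 + 14.3 = 43.6.
x: target moment 43.6×80 = 3488.0; current 4.1·117 + 3.1·139 + 6.2·69 + 2.8·115 + 7.3·131 + 3.2·117 + 2.6·118 = 3297.9; the extra graphic supplies 190.1, so x = 190.1/14.3 ≈ 13.29.
y: target moment 43.6×113 = 4926.8; current 4.1·13 + 3.1·153 + 6.2·105 + 2.8·139 + 7.3·206 + 3.2·206 + 2.6·37 = 3827.0; the extra graphic supplies 1099.8, so y = 1099.8/14.3 ≈ 76.91.

(13, 77)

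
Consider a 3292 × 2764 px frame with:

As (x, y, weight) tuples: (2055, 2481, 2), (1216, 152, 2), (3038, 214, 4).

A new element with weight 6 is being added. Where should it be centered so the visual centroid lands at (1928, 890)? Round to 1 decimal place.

(1383.0, 1056.3)

New total weight: (2 + 2 + 4) + 6 = 14.
Along x: (18694 + 6·x) / 14 = 1928 (existing moment 2·2055 + 2·1216 + 4·3038 = 18694) ⇒ x = (26992 − 18694) / 6 ≈ 1383.00.
Along y: (6122 + 6·y) / 14 = 890 (existing moment 2·2481 + 2·152 + 4·214 = 6122) ⇒ y = (12460 − 6122) / 6 ≈ 1056.33.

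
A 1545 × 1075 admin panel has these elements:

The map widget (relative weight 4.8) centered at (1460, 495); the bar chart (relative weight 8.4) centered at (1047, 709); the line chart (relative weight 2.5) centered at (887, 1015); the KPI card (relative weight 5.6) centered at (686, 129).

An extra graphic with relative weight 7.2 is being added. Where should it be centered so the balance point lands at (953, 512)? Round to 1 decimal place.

(735.9, 416.7)

With the extra graphic, Σw becomes 4.8 + 8.4 + 2.5 + 5.6 + 7.2 = 28.5.
x: need Σw·x = 28.5·953 = 27160.5. Existing = 4.8·1460 + 8.4·1047 + 2.5·887 + 5.6·686 = 21861.9. Remainder 5298.6 / 7.2 ≈ 735.92.
y: need Σw·y = 28.5·512 = 14592.0. Existing = 4.8·495 + 8.4·709 + 2.5·1015 + 5.6·129 = 11591.5. Remainder 3000.5 / 7.2 ≈ 416.74.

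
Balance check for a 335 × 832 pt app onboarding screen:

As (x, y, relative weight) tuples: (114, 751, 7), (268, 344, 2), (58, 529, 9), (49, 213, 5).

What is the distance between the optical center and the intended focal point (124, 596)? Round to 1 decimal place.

≈ 90.3 pt

Σw = 7 + 2 + 9 + 5 = 23.
Σw·x = 7·114 + 2·268 + 9·58 + 5·49 = 2101, so x̄ = 2101/23 ≈ 91.35.
Σw·y = 7·751 + 2·344 + 9·529 + 5·213 = 11771, so ȳ = 11771/23 ≈ 511.78.
From (124, 596): dx = -32.65, dy = -84.22, so the distance is √(dx²+dy²) ≈ 90.33.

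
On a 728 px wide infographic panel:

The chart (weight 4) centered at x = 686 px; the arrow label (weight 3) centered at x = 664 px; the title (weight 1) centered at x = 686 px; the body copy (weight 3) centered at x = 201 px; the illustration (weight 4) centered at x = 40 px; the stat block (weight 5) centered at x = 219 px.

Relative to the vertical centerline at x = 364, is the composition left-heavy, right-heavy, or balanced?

Σw = 4 + 3 + 1 + 3 + 4 + 5 = 20.
Σw·x = 7280; x̄ = 7280/20 ≈ 364.00.
364.00 = 364 exactly: balanced.

balanced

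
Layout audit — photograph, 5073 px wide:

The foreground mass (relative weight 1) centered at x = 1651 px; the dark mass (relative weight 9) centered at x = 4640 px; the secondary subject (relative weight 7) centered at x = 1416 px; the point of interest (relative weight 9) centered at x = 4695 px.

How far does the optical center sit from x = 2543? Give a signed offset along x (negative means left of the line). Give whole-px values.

≈ 1133 px

Σw = 1 + 9 + 7 + 9 = 26.
x: (1·1651 + 9·4640 + 7·1416 + 9·4695) / 26 = 95578 / 26 ≈ 3676.08
Difference: 3676.08 − 2543 ≈ 1133.08.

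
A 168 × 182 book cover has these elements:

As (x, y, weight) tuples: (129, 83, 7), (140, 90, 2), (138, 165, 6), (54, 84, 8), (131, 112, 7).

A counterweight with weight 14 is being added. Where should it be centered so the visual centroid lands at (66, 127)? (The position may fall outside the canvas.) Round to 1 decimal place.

(-32.6, 170.1)

New total weight: (7 + 2 + 6 + 8 + 7) + 14 = 44.
x: need Σw·x = 44·66 = 2904. Existing = 7·129 + 2·140 + 6·138 + 8·54 + 7·131 = 3360. Remainder -456 / 14 ≈ -32.57.
y: need Σw·y = 44·127 = 5588. Existing = 7·83 + 2·90 + 6·165 + 8·84 + 7·112 = 3207. Remainder 2381 / 14 ≈ 170.07.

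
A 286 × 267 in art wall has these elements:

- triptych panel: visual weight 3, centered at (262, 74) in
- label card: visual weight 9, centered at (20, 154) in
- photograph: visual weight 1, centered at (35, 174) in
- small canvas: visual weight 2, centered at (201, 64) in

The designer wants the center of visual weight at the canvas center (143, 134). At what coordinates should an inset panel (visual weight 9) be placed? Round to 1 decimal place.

After adding the inset panel, total weight = 3 + 9 + 1 + 2 + 9 = 24.
x: need Σw·x = 24·143 = 3432. Existing = 3·262 + 9·20 + 1·35 + 2·201 = 1403. Remainder 2029 / 9 ≈ 225.44.
y: need Σw·y = 24·134 = 3216. Existing = 3·74 + 9·154 + 1·174 + 2·64 = 1910. Remainder 1306 / 9 ≈ 145.11.

(225.4, 145.1)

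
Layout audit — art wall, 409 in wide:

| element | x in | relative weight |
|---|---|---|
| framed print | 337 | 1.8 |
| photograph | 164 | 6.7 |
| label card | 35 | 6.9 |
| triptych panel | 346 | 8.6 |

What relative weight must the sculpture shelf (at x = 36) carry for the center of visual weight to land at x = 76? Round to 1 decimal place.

w ≈ 77.5

Known weights sum to 1.8 + 6.7 + 6.9 + 8.6 = 24.0; their moment is 1.8·337 + 6.7·164 + 6.9·35 + 8.6·346 = 4922.5.
For the centroid to hit 76: (4922.5 + w·36) / (24.0 + w) = 76.
Solving: w = (76·24.0 − 4922.5) / (36 − 76) = -3098.5 / -40 ≈ 77.46.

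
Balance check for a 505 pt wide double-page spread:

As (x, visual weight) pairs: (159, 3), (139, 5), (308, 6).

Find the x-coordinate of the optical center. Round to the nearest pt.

Weights sum to 3 + 5 + 6 = 14.
Σw·x = 3·159 + 5·139 + 6·308 = 3020, so x̄ = 3020/14 ≈ 215.71.

x ≈ 216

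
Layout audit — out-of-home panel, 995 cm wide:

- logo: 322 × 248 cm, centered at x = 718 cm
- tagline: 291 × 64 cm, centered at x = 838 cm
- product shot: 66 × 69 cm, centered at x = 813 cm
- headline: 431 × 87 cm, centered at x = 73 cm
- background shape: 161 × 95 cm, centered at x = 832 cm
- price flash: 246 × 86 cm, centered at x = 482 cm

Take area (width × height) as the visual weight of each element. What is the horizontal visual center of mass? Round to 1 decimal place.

x ≈ 578.1

Areas → weights: logo 322·248 = 79856, tagline 291·64 = 18624, product shot 66·69 = 4554, headline 431·87 = 37497, background shape 161·95 = 15295, price flash 246·86 = 21156; Σw = 176982.
Σw·x = 79856·718 + 18624·838 + 4554·813 + 37497·73 + 15295·832 + 21156·482 = 102305835, so x̄ = 102305835/176982 ≈ 578.06.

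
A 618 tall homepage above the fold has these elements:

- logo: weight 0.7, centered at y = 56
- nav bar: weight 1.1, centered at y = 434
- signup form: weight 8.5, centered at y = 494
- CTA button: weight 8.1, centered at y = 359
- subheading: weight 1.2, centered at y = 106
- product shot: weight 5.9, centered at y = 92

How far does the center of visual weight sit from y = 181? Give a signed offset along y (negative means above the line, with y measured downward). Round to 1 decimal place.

Σw = 0.7 + 1.1 + 8.5 + 8.1 + 1.2 + 5.9 = 25.5.
y-moment: 0.7·56 + 1.1·434 + 8.5·494 + 8.1·359 + 1.2·106 + 5.9·92 = 8293.5; centroid 8293.5/25.5 ≈ 325.24.
Offset from y = 181: 325.24 − 181 ≈ 144.24.

≈ 144.2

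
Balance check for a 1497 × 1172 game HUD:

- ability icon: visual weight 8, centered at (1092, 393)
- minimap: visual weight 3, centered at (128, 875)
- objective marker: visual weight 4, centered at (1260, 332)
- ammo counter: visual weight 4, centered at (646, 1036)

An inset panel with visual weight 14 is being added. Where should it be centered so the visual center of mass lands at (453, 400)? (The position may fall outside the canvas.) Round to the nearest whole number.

(-128, 140)

With the inset panel, Σw becomes 8 + 3 + 4 + 4 + 14 = 33.
x: target moment 33×453 = 14949; current 8·1092 + 3·128 + 4·1260 + 4·646 = 16744; the inset panel supplies -1795, so x = -1795/14 ≈ -128.21.
y: target moment 33×400 = 13200; current 8·393 + 3·875 + 4·332 + 4·1036 = 11241; the inset panel supplies 1959, so y = 1959/14 ≈ 139.93.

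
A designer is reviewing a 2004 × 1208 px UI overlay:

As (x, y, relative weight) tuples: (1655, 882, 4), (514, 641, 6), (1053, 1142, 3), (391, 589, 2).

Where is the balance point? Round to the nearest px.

Weights sum to 4 + 6 + 3 + 2 = 15.
x: (4·1655 + 6·514 + 3·1053 + 2·391) / 15 = 13645 / 15 ≈ 909.67
y: (4·882 + 6·641 + 3·1142 + 2·589) / 15 = 11978 / 15 ≈ 798.53

(910, 799)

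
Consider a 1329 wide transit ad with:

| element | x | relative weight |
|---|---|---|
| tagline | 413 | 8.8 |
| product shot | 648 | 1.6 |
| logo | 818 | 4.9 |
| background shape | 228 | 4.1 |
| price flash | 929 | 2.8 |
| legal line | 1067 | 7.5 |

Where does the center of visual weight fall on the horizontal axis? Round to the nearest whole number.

x ≈ 681

Total weight = 8.8 + 1.6 + 4.9 + 4.1 + 2.8 + 7.5 = 29.7.
x: moment 20217.9 / weight 29.7 ≈ 680.74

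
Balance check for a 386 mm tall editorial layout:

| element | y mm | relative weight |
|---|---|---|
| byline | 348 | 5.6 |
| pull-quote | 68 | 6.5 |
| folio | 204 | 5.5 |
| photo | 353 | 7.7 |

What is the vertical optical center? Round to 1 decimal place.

y ≈ 246.3

Total weight = 5.6 + 6.5 + 5.5 + 7.7 = 25.3.
Σw·y = 5.6·348 + 6.5·68 + 5.5·204 + 7.7·353 = 6230.9, so ȳ = 6230.9/25.3 ≈ 246.28.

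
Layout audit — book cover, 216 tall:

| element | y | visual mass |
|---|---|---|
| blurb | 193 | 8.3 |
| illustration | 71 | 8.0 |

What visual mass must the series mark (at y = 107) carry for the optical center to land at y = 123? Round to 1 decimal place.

w ≈ 10.3

Fixed elements: Σw = 8.3 + 8.0 = 16.3, Σw·y = 8.3·193 + 8.0·71 = 2169.9.
Balance at y = 123 requires (2169.9 + w·107) / (16.3 + w) = 123.
So w = (123·16.3 − 2169.9)/(107 − 123) = -165.0/-16 ≈ 10.31.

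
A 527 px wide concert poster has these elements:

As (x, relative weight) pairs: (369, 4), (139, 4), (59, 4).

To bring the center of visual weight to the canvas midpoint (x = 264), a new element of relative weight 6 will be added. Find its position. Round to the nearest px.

x ≈ 414

After adding the new element, total weight = 4 + 4 + 4 + 6 = 18.
x: target moment 18×264 = 4752; current 4·369 + 4·139 + 4·59 = 2268; the new element supplies 2484, so x = 2484/6 ≈ 414.00.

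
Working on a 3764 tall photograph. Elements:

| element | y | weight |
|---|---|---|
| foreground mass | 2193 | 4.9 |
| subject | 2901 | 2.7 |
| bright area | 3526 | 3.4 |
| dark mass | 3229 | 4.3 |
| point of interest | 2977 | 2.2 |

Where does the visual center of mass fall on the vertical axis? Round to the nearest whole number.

Σw = 4.9 + 2.7 + 3.4 + 4.3 + 2.2 = 17.5.
y: (4.9·2193 + 2.7·2901 + 3.4·3526 + 4.3·3229 + 2.2·2977) / 17.5 = 51000.9 / 17.5 ≈ 2914.34

y ≈ 2914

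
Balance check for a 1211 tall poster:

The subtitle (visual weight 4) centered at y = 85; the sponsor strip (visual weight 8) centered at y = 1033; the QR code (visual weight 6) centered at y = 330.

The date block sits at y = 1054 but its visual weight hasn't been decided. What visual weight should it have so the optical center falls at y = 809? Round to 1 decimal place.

Existing Σw = 18 (4 + 8 + 6); existing moment 4·85 + 8·1033 + 6·330 = 10584.
Balance at y = 809 requires (10584 + w·1054) / (18 + w) = 809.
Rearranging, w·(1054 − 809) = 809·18 − 10584 = 3978, so w ≈ 3978/245 = 16.24.

w ≈ 16.2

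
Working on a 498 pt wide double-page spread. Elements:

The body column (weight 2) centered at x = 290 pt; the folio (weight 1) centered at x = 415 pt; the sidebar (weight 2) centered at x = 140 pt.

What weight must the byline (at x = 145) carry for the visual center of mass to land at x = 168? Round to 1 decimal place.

Existing Σw = 5 (2 + 1 + 2); existing moment 2·290 + 1·415 + 2·140 = 1275.
Set Σw·x/Σw = 168: (1275 + 145w) = 168·(5 + w).
Solving: w = (168·5 − 1275) / (145 − 168) = -435 / -23 ≈ 18.91.

w ≈ 18.9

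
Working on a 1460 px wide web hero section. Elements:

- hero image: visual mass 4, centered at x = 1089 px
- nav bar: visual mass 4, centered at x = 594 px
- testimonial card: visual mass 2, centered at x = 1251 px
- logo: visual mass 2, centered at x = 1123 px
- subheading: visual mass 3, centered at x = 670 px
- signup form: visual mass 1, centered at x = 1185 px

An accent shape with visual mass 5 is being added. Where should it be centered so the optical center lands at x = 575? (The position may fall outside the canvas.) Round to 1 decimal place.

With the accent shape, Σw becomes 4 + 4 + 2 + 2 + 3 + 1 + 5 = 21.
x: target moment 21×575 = 12075; current 4·1089 + 4·594 + 2·1251 + 2·1123 + 3·670 + 1·1185 = 14675; the accent shape supplies -2600, so x = -2600/5 ≈ -520.00.

x ≈ -520.0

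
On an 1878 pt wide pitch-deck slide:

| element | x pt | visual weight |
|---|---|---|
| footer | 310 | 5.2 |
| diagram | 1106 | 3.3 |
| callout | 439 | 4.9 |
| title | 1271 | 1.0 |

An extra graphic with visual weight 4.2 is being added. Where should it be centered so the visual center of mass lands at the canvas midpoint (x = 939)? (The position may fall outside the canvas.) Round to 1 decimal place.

x ≈ 2090.8

After adding the extra graphic, total weight = 5.2 + 3.3 + 4.9 + 1.0 + 4.2 = 18.6.
x: need Σw·x = 18.6·939 = 17465.4. Existing = 5.2·310 + 3.3·1106 + 4.9·439 + 1.0·1271 = 8683.9. Remainder 8781.5 / 4.2 ≈ 2090.83.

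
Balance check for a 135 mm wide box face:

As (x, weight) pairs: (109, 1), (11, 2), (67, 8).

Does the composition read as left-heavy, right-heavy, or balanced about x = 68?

Σw = 1 + 2 + 8 = 11.
Σw·x = 1·109 + 2·11 + 8·67 = 667, so x̄ = 667/11 ≈ 60.64.
60.6 lies left of the midline 68, so the layout is left-heavy.

left-heavy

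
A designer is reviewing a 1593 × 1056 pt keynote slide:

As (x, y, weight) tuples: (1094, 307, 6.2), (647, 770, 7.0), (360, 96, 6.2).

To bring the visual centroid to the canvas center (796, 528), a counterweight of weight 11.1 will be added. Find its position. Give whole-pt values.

After adding the counterweight, total weight = 6.2 + 7.0 + 6.2 + 11.1 = 30.5.
x: target moment 30.5×796 = 24278.0; current 6.2·1094 + 7.0·647 + 6.2·360 = 13543.8; the counterweight supplies 10734.2, so x = 10734.2/11.1 ≈ 967.05.
y: target moment 30.5×528 = 16104.0; current 6.2·307 + 7.0·770 + 6.2·96 = 7888.6; the counterweight supplies 8215.4, so y = 8215.4/11.1 ≈ 740.13.

(967, 740)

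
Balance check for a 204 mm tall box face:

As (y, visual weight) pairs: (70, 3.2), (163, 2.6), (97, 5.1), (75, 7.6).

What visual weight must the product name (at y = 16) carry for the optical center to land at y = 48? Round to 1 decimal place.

w ≈ 25.8

Known weights sum to 3.2 + 2.6 + 5.1 + 7.6 = 18.5; their moment is 3.2·70 + 2.6·163 + 5.1·97 + 7.6·75 = 1712.5.
Balance at y = 48 requires (1712.5 + w·16) / (18.5 + w) = 48.
Solving: w = (48·18.5 − 1712.5) / (16 − 48) = -824.5 / -32 ≈ 25.77.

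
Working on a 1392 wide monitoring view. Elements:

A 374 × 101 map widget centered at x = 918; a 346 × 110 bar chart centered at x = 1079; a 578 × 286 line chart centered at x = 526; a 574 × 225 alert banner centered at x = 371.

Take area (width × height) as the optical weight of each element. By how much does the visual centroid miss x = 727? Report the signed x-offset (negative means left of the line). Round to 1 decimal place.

≈ -158.2

Taking area as weight: map widget 374·101 = 37774, bar chart 346·110 = 38060, line chart 578·286 = 165308, alert banner 574·225 = 129150. Sum 370292.
Σw·x = 37774·918 + 38060·1079 + 165308·526 + 129150·371 = 210609930, so x̄ = 210609930/370292 ≈ 568.77.
Offset from x = 727: 568.77 − 727 ≈ -158.23.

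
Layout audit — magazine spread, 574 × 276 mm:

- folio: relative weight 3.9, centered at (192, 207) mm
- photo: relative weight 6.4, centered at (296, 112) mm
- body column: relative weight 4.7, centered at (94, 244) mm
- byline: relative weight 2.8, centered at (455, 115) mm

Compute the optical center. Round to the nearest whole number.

(245, 168)

Σw = 3.9 + 6.4 + 4.7 + 2.8 = 17.8.
x-moment: 3.9·192 + 6.4·296 + 4.7·94 + 2.8·455 = 4359.0; centroid 4359.0/17.8 ≈ 244.89.
y-moment: 3.9·207 + 6.4·112 + 4.7·244 + 2.8·115 = 2992.9; centroid 2992.9/17.8 ≈ 168.14.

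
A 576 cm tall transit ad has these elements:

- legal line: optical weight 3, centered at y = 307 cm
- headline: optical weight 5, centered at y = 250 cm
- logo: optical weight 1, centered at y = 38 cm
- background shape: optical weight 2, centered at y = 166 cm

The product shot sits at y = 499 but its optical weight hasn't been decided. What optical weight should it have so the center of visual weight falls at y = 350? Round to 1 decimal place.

Fixed elements: Σw = 3 + 5 + 1 + 2 = 11, Σw·y = 3·307 + 5·250 + 1·38 + 2·166 = 2541.
Set Σw·y/Σw = 350: (2541 + 499w) = 350·(11 + w).
So w = (350·11 − 2541)/(499 − 350) = 1309/149 ≈ 8.79.

w ≈ 8.8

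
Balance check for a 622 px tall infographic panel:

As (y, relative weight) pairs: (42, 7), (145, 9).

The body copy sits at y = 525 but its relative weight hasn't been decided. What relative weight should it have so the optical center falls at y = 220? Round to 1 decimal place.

w ≈ 6.3

Existing Σw = 16 (7 + 9); existing moment 7·42 + 9·145 = 1599.
Set Σw·y/Σw = 220: (1599 + 525w) = 220·(16 + w).
Solving: w = (220·16 − 1599) / (525 − 220) = 1921 / 305 ≈ 6.30.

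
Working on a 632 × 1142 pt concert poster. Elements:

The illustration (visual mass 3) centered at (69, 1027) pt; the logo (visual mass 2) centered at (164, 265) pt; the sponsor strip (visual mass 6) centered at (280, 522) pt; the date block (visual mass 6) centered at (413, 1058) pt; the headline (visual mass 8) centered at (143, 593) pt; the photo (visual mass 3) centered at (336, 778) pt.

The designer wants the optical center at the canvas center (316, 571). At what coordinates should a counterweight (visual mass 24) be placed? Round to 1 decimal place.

New total weight: (3 + 2 + 6 + 6 + 8 + 3) + 24 = 52.
x: need Σw·x = 52·316 = 16432. Existing = 3·69 + 2·164 + 6·280 + 6·413 + 8·143 + 3·336 = 6845. Remainder 9587 / 24 ≈ 399.46.
y: need Σw·y = 52·571 = 29692. Existing = 3·1027 + 2·265 + 6·522 + 6·1058 + 8·593 + 3·778 = 20169. Remainder 9523 / 24 ≈ 396.79.

(399.5, 396.8)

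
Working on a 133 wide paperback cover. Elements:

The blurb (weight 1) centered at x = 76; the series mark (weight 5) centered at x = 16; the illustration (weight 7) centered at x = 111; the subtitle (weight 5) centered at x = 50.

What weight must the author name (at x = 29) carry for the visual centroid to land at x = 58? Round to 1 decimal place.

w ≈ 4.8

Fixed elements: Σw = 1 + 5 + 7 + 5 = 18, Σw·x = 1·76 + 5·16 + 7·111 + 5·50 = 1183.
Set Σw·x/Σw = 58: (1183 + 29w) = 58·(18 + w).
Rearranging, w·(29 − 58) = 58·18 − 1183 = -139, so w ≈ -139/-29 = 4.79.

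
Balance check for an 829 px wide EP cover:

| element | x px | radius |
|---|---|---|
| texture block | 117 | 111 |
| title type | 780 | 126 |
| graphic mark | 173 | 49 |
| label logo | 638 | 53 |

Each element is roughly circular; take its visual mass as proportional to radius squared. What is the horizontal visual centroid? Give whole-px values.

r² weights: texture block 111² = 12321, title type 126² = 15876, graphic mark 49² = 2401, label logo 53² = 2809. Total = 33407.
x-moment: 12321·117 + 15876·780 + 2401·173 + 2809·638 = 16032352; centroid 16032352/33407 ≈ 479.91.

x ≈ 480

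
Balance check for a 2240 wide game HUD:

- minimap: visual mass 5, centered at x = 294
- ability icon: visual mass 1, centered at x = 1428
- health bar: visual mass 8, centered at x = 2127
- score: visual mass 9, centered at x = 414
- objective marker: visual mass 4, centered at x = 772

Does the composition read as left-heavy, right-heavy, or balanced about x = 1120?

Total weight = 5 + 1 + 8 + 9 + 4 = 27.
Σw·x = 5·294 + 1·1428 + 8·2127 + 9·414 + 4·772 = 26728, so x̄ = 26728/27 ≈ 989.93.
989.9 lies left of the midline 1120, so the layout is left-heavy.

left-heavy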